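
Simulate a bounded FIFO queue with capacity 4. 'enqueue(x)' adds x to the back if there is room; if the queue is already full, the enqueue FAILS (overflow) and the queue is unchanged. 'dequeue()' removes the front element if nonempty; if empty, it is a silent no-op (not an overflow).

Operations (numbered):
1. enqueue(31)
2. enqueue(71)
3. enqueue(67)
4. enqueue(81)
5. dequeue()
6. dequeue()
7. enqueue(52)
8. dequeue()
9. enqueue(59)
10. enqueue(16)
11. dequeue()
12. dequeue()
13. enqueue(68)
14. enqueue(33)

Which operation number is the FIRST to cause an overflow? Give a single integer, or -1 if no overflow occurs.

Answer: -1

Derivation:
1. enqueue(31): size=1
2. enqueue(71): size=2
3. enqueue(67): size=3
4. enqueue(81): size=4
5. dequeue(): size=3
6. dequeue(): size=2
7. enqueue(52): size=3
8. dequeue(): size=2
9. enqueue(59): size=3
10. enqueue(16): size=4
11. dequeue(): size=3
12. dequeue(): size=2
13. enqueue(68): size=3
14. enqueue(33): size=4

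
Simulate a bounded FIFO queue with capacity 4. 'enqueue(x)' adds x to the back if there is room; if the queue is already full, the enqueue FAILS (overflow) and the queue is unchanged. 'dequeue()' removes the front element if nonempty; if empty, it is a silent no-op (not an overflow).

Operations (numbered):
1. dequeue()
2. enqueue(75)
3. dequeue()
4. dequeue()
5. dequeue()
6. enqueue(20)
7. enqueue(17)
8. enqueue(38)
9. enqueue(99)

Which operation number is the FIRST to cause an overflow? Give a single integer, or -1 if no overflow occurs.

Answer: -1

Derivation:
1. dequeue(): empty, no-op, size=0
2. enqueue(75): size=1
3. dequeue(): size=0
4. dequeue(): empty, no-op, size=0
5. dequeue(): empty, no-op, size=0
6. enqueue(20): size=1
7. enqueue(17): size=2
8. enqueue(38): size=3
9. enqueue(99): size=4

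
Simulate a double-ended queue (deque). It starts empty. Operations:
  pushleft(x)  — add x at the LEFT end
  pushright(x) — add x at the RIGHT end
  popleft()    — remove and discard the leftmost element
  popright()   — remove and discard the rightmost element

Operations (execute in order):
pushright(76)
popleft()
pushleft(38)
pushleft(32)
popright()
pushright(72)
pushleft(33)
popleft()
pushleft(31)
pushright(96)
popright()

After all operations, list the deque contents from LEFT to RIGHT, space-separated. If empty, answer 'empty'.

Answer: 31 32 72

Derivation:
pushright(76): [76]
popleft(): []
pushleft(38): [38]
pushleft(32): [32, 38]
popright(): [32]
pushright(72): [32, 72]
pushleft(33): [33, 32, 72]
popleft(): [32, 72]
pushleft(31): [31, 32, 72]
pushright(96): [31, 32, 72, 96]
popright(): [31, 32, 72]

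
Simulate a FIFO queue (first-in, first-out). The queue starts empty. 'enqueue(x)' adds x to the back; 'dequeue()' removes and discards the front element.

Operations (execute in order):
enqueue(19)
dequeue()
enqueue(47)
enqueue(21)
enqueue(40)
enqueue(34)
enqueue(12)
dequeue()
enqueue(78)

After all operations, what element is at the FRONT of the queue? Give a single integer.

Answer: 21

Derivation:
enqueue(19): queue = [19]
dequeue(): queue = []
enqueue(47): queue = [47]
enqueue(21): queue = [47, 21]
enqueue(40): queue = [47, 21, 40]
enqueue(34): queue = [47, 21, 40, 34]
enqueue(12): queue = [47, 21, 40, 34, 12]
dequeue(): queue = [21, 40, 34, 12]
enqueue(78): queue = [21, 40, 34, 12, 78]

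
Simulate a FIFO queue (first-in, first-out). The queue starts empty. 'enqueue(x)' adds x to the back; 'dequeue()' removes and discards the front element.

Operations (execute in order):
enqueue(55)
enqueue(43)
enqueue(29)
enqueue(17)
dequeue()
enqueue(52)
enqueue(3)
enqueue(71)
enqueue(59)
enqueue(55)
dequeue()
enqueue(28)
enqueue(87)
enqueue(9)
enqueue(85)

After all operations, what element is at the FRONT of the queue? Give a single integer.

Answer: 29

Derivation:
enqueue(55): queue = [55]
enqueue(43): queue = [55, 43]
enqueue(29): queue = [55, 43, 29]
enqueue(17): queue = [55, 43, 29, 17]
dequeue(): queue = [43, 29, 17]
enqueue(52): queue = [43, 29, 17, 52]
enqueue(3): queue = [43, 29, 17, 52, 3]
enqueue(71): queue = [43, 29, 17, 52, 3, 71]
enqueue(59): queue = [43, 29, 17, 52, 3, 71, 59]
enqueue(55): queue = [43, 29, 17, 52, 3, 71, 59, 55]
dequeue(): queue = [29, 17, 52, 3, 71, 59, 55]
enqueue(28): queue = [29, 17, 52, 3, 71, 59, 55, 28]
enqueue(87): queue = [29, 17, 52, 3, 71, 59, 55, 28, 87]
enqueue(9): queue = [29, 17, 52, 3, 71, 59, 55, 28, 87, 9]
enqueue(85): queue = [29, 17, 52, 3, 71, 59, 55, 28, 87, 9, 85]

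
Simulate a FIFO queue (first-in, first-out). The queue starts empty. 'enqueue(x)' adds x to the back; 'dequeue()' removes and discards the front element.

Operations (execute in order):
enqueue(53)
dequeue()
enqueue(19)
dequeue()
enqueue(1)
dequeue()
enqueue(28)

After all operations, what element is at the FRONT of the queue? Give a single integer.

Answer: 28

Derivation:
enqueue(53): queue = [53]
dequeue(): queue = []
enqueue(19): queue = [19]
dequeue(): queue = []
enqueue(1): queue = [1]
dequeue(): queue = []
enqueue(28): queue = [28]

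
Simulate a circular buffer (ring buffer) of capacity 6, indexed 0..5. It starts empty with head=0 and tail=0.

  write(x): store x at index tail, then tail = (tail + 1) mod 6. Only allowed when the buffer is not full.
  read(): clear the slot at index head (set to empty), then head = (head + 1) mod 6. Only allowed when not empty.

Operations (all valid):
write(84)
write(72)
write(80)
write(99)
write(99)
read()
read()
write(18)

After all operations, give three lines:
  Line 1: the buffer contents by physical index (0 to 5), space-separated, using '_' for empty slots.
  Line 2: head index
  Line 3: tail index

Answer: _ _ 80 99 99 18
2
0

Derivation:
write(84): buf=[84 _ _ _ _ _], head=0, tail=1, size=1
write(72): buf=[84 72 _ _ _ _], head=0, tail=2, size=2
write(80): buf=[84 72 80 _ _ _], head=0, tail=3, size=3
write(99): buf=[84 72 80 99 _ _], head=0, tail=4, size=4
write(99): buf=[84 72 80 99 99 _], head=0, tail=5, size=5
read(): buf=[_ 72 80 99 99 _], head=1, tail=5, size=4
read(): buf=[_ _ 80 99 99 _], head=2, tail=5, size=3
write(18): buf=[_ _ 80 99 99 18], head=2, tail=0, size=4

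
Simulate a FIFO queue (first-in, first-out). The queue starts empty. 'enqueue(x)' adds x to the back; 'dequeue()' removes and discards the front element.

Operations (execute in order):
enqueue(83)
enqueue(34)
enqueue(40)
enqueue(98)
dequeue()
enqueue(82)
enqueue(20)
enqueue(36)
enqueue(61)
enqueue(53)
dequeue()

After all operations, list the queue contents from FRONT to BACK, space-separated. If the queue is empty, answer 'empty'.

Answer: 40 98 82 20 36 61 53

Derivation:
enqueue(83): [83]
enqueue(34): [83, 34]
enqueue(40): [83, 34, 40]
enqueue(98): [83, 34, 40, 98]
dequeue(): [34, 40, 98]
enqueue(82): [34, 40, 98, 82]
enqueue(20): [34, 40, 98, 82, 20]
enqueue(36): [34, 40, 98, 82, 20, 36]
enqueue(61): [34, 40, 98, 82, 20, 36, 61]
enqueue(53): [34, 40, 98, 82, 20, 36, 61, 53]
dequeue(): [40, 98, 82, 20, 36, 61, 53]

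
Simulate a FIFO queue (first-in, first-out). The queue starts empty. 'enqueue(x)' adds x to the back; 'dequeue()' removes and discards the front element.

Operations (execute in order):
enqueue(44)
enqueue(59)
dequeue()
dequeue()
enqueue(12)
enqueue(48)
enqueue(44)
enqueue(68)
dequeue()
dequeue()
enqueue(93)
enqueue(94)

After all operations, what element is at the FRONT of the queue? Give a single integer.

enqueue(44): queue = [44]
enqueue(59): queue = [44, 59]
dequeue(): queue = [59]
dequeue(): queue = []
enqueue(12): queue = [12]
enqueue(48): queue = [12, 48]
enqueue(44): queue = [12, 48, 44]
enqueue(68): queue = [12, 48, 44, 68]
dequeue(): queue = [48, 44, 68]
dequeue(): queue = [44, 68]
enqueue(93): queue = [44, 68, 93]
enqueue(94): queue = [44, 68, 93, 94]

Answer: 44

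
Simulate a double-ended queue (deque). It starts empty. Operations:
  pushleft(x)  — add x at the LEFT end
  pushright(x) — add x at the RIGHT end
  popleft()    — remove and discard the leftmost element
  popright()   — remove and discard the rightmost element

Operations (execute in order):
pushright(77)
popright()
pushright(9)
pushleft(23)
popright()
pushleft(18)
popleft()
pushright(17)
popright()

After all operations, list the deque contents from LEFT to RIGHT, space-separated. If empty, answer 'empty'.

Answer: 23

Derivation:
pushright(77): [77]
popright(): []
pushright(9): [9]
pushleft(23): [23, 9]
popright(): [23]
pushleft(18): [18, 23]
popleft(): [23]
pushright(17): [23, 17]
popright(): [23]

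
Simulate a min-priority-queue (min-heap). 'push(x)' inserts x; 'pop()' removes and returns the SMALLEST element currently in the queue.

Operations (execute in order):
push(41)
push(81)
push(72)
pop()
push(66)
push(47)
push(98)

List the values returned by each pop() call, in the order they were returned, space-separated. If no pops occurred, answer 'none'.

push(41): heap contents = [41]
push(81): heap contents = [41, 81]
push(72): heap contents = [41, 72, 81]
pop() → 41: heap contents = [72, 81]
push(66): heap contents = [66, 72, 81]
push(47): heap contents = [47, 66, 72, 81]
push(98): heap contents = [47, 66, 72, 81, 98]

Answer: 41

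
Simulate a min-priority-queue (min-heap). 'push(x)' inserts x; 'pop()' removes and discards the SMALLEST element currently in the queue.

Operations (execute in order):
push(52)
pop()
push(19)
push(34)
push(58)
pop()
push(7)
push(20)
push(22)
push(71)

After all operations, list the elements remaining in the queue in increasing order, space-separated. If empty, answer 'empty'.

Answer: 7 20 22 34 58 71

Derivation:
push(52): heap contents = [52]
pop() → 52: heap contents = []
push(19): heap contents = [19]
push(34): heap contents = [19, 34]
push(58): heap contents = [19, 34, 58]
pop() → 19: heap contents = [34, 58]
push(7): heap contents = [7, 34, 58]
push(20): heap contents = [7, 20, 34, 58]
push(22): heap contents = [7, 20, 22, 34, 58]
push(71): heap contents = [7, 20, 22, 34, 58, 71]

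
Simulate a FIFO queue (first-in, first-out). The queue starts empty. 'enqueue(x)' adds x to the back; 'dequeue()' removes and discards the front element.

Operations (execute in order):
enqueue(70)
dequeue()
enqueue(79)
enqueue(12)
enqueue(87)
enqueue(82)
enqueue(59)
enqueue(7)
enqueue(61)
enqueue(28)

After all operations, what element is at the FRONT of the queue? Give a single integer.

Answer: 79

Derivation:
enqueue(70): queue = [70]
dequeue(): queue = []
enqueue(79): queue = [79]
enqueue(12): queue = [79, 12]
enqueue(87): queue = [79, 12, 87]
enqueue(82): queue = [79, 12, 87, 82]
enqueue(59): queue = [79, 12, 87, 82, 59]
enqueue(7): queue = [79, 12, 87, 82, 59, 7]
enqueue(61): queue = [79, 12, 87, 82, 59, 7, 61]
enqueue(28): queue = [79, 12, 87, 82, 59, 7, 61, 28]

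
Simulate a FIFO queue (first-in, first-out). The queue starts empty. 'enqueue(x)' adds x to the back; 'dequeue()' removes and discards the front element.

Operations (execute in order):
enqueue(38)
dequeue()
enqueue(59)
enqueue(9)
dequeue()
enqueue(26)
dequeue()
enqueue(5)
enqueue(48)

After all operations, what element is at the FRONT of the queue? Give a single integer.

enqueue(38): queue = [38]
dequeue(): queue = []
enqueue(59): queue = [59]
enqueue(9): queue = [59, 9]
dequeue(): queue = [9]
enqueue(26): queue = [9, 26]
dequeue(): queue = [26]
enqueue(5): queue = [26, 5]
enqueue(48): queue = [26, 5, 48]

Answer: 26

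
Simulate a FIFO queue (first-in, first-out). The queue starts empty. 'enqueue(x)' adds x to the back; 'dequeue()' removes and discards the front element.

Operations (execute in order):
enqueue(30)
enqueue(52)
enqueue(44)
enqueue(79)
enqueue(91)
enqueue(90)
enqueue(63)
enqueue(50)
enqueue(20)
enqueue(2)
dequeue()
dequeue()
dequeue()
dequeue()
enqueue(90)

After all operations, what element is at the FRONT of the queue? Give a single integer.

Answer: 91

Derivation:
enqueue(30): queue = [30]
enqueue(52): queue = [30, 52]
enqueue(44): queue = [30, 52, 44]
enqueue(79): queue = [30, 52, 44, 79]
enqueue(91): queue = [30, 52, 44, 79, 91]
enqueue(90): queue = [30, 52, 44, 79, 91, 90]
enqueue(63): queue = [30, 52, 44, 79, 91, 90, 63]
enqueue(50): queue = [30, 52, 44, 79, 91, 90, 63, 50]
enqueue(20): queue = [30, 52, 44, 79, 91, 90, 63, 50, 20]
enqueue(2): queue = [30, 52, 44, 79, 91, 90, 63, 50, 20, 2]
dequeue(): queue = [52, 44, 79, 91, 90, 63, 50, 20, 2]
dequeue(): queue = [44, 79, 91, 90, 63, 50, 20, 2]
dequeue(): queue = [79, 91, 90, 63, 50, 20, 2]
dequeue(): queue = [91, 90, 63, 50, 20, 2]
enqueue(90): queue = [91, 90, 63, 50, 20, 2, 90]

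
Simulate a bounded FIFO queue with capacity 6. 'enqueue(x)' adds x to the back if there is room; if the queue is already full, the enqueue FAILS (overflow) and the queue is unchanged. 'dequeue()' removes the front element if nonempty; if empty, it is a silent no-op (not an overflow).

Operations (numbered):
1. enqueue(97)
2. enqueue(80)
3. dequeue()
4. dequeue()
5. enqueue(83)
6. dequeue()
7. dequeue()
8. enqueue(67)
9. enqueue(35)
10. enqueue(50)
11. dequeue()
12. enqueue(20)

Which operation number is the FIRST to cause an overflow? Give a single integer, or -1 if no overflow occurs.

Answer: -1

Derivation:
1. enqueue(97): size=1
2. enqueue(80): size=2
3. dequeue(): size=1
4. dequeue(): size=0
5. enqueue(83): size=1
6. dequeue(): size=0
7. dequeue(): empty, no-op, size=0
8. enqueue(67): size=1
9. enqueue(35): size=2
10. enqueue(50): size=3
11. dequeue(): size=2
12. enqueue(20): size=3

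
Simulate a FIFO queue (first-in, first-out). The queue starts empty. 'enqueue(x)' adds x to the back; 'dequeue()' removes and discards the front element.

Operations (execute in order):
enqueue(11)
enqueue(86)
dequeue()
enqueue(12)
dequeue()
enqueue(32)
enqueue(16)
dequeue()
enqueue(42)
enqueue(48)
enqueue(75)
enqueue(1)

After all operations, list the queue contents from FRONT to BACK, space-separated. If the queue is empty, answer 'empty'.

enqueue(11): [11]
enqueue(86): [11, 86]
dequeue(): [86]
enqueue(12): [86, 12]
dequeue(): [12]
enqueue(32): [12, 32]
enqueue(16): [12, 32, 16]
dequeue(): [32, 16]
enqueue(42): [32, 16, 42]
enqueue(48): [32, 16, 42, 48]
enqueue(75): [32, 16, 42, 48, 75]
enqueue(1): [32, 16, 42, 48, 75, 1]

Answer: 32 16 42 48 75 1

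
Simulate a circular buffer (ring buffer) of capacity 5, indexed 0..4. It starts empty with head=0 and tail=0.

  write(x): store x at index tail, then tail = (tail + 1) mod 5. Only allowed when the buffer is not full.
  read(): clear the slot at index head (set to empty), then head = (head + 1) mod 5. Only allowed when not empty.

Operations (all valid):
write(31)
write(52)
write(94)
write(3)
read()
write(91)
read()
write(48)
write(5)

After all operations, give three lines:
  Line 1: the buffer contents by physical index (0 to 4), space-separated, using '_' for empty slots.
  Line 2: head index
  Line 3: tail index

write(31): buf=[31 _ _ _ _], head=0, tail=1, size=1
write(52): buf=[31 52 _ _ _], head=0, tail=2, size=2
write(94): buf=[31 52 94 _ _], head=0, tail=3, size=3
write(3): buf=[31 52 94 3 _], head=0, tail=4, size=4
read(): buf=[_ 52 94 3 _], head=1, tail=4, size=3
write(91): buf=[_ 52 94 3 91], head=1, tail=0, size=4
read(): buf=[_ _ 94 3 91], head=2, tail=0, size=3
write(48): buf=[48 _ 94 3 91], head=2, tail=1, size=4
write(5): buf=[48 5 94 3 91], head=2, tail=2, size=5

Answer: 48 5 94 3 91
2
2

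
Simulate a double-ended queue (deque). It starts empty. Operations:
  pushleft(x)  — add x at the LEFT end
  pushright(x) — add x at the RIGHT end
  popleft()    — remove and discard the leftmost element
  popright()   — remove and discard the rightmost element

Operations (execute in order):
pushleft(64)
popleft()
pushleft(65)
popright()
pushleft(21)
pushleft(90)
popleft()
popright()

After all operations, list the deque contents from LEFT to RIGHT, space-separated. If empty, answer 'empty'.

pushleft(64): [64]
popleft(): []
pushleft(65): [65]
popright(): []
pushleft(21): [21]
pushleft(90): [90, 21]
popleft(): [21]
popright(): []

Answer: empty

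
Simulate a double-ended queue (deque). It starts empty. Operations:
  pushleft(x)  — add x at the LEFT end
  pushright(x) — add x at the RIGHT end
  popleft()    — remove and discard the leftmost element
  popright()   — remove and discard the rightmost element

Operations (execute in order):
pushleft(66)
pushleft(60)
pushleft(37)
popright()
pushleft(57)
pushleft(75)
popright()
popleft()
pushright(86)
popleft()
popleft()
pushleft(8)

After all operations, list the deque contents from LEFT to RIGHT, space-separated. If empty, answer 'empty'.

Answer: 8 86

Derivation:
pushleft(66): [66]
pushleft(60): [60, 66]
pushleft(37): [37, 60, 66]
popright(): [37, 60]
pushleft(57): [57, 37, 60]
pushleft(75): [75, 57, 37, 60]
popright(): [75, 57, 37]
popleft(): [57, 37]
pushright(86): [57, 37, 86]
popleft(): [37, 86]
popleft(): [86]
pushleft(8): [8, 86]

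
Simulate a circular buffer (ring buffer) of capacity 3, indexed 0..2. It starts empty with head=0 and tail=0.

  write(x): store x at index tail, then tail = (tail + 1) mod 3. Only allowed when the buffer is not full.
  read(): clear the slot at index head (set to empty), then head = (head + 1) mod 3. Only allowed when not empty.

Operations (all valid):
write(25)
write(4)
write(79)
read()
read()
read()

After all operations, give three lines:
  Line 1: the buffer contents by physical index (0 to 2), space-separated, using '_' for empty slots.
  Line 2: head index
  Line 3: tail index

Answer: _ _ _
0
0

Derivation:
write(25): buf=[25 _ _], head=0, tail=1, size=1
write(4): buf=[25 4 _], head=0, tail=2, size=2
write(79): buf=[25 4 79], head=0, tail=0, size=3
read(): buf=[_ 4 79], head=1, tail=0, size=2
read(): buf=[_ _ 79], head=2, tail=0, size=1
read(): buf=[_ _ _], head=0, tail=0, size=0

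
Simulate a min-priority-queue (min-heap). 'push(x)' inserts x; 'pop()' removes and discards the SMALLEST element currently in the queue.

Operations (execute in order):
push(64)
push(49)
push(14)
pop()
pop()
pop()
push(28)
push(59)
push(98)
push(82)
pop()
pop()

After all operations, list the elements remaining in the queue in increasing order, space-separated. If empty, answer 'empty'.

push(64): heap contents = [64]
push(49): heap contents = [49, 64]
push(14): heap contents = [14, 49, 64]
pop() → 14: heap contents = [49, 64]
pop() → 49: heap contents = [64]
pop() → 64: heap contents = []
push(28): heap contents = [28]
push(59): heap contents = [28, 59]
push(98): heap contents = [28, 59, 98]
push(82): heap contents = [28, 59, 82, 98]
pop() → 28: heap contents = [59, 82, 98]
pop() → 59: heap contents = [82, 98]

Answer: 82 98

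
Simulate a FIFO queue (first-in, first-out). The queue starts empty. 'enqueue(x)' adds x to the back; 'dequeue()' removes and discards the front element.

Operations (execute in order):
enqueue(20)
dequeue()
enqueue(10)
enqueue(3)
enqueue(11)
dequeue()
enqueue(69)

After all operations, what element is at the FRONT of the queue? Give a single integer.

Answer: 3

Derivation:
enqueue(20): queue = [20]
dequeue(): queue = []
enqueue(10): queue = [10]
enqueue(3): queue = [10, 3]
enqueue(11): queue = [10, 3, 11]
dequeue(): queue = [3, 11]
enqueue(69): queue = [3, 11, 69]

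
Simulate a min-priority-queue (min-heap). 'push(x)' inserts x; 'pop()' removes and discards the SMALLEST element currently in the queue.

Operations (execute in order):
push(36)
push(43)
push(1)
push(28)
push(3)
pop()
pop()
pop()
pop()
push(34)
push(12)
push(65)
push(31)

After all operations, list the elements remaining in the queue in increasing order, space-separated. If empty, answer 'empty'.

push(36): heap contents = [36]
push(43): heap contents = [36, 43]
push(1): heap contents = [1, 36, 43]
push(28): heap contents = [1, 28, 36, 43]
push(3): heap contents = [1, 3, 28, 36, 43]
pop() → 1: heap contents = [3, 28, 36, 43]
pop() → 3: heap contents = [28, 36, 43]
pop() → 28: heap contents = [36, 43]
pop() → 36: heap contents = [43]
push(34): heap contents = [34, 43]
push(12): heap contents = [12, 34, 43]
push(65): heap contents = [12, 34, 43, 65]
push(31): heap contents = [12, 31, 34, 43, 65]

Answer: 12 31 34 43 65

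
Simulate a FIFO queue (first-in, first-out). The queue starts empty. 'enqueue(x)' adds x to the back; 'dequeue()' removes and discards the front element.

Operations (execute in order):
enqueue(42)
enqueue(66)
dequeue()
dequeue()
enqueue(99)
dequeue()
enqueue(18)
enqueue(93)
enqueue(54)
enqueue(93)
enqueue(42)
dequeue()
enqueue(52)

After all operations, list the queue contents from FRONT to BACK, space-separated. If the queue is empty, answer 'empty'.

enqueue(42): [42]
enqueue(66): [42, 66]
dequeue(): [66]
dequeue(): []
enqueue(99): [99]
dequeue(): []
enqueue(18): [18]
enqueue(93): [18, 93]
enqueue(54): [18, 93, 54]
enqueue(93): [18, 93, 54, 93]
enqueue(42): [18, 93, 54, 93, 42]
dequeue(): [93, 54, 93, 42]
enqueue(52): [93, 54, 93, 42, 52]

Answer: 93 54 93 42 52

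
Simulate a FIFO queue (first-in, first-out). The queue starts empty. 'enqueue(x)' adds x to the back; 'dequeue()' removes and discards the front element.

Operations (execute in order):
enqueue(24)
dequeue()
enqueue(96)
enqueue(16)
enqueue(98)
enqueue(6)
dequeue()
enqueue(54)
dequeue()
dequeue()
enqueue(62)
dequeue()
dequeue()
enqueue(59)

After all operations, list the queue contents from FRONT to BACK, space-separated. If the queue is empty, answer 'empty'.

Answer: 62 59

Derivation:
enqueue(24): [24]
dequeue(): []
enqueue(96): [96]
enqueue(16): [96, 16]
enqueue(98): [96, 16, 98]
enqueue(6): [96, 16, 98, 6]
dequeue(): [16, 98, 6]
enqueue(54): [16, 98, 6, 54]
dequeue(): [98, 6, 54]
dequeue(): [6, 54]
enqueue(62): [6, 54, 62]
dequeue(): [54, 62]
dequeue(): [62]
enqueue(59): [62, 59]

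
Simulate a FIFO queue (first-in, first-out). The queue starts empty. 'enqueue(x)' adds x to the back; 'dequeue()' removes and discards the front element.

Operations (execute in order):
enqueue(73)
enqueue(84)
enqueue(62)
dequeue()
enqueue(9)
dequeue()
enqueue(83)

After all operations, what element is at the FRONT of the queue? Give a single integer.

Answer: 62

Derivation:
enqueue(73): queue = [73]
enqueue(84): queue = [73, 84]
enqueue(62): queue = [73, 84, 62]
dequeue(): queue = [84, 62]
enqueue(9): queue = [84, 62, 9]
dequeue(): queue = [62, 9]
enqueue(83): queue = [62, 9, 83]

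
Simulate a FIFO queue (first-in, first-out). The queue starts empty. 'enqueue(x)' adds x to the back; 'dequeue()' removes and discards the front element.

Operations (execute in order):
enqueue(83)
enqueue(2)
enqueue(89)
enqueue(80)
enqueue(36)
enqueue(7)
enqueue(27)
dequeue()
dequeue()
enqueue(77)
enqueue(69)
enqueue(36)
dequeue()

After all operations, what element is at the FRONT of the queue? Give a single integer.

enqueue(83): queue = [83]
enqueue(2): queue = [83, 2]
enqueue(89): queue = [83, 2, 89]
enqueue(80): queue = [83, 2, 89, 80]
enqueue(36): queue = [83, 2, 89, 80, 36]
enqueue(7): queue = [83, 2, 89, 80, 36, 7]
enqueue(27): queue = [83, 2, 89, 80, 36, 7, 27]
dequeue(): queue = [2, 89, 80, 36, 7, 27]
dequeue(): queue = [89, 80, 36, 7, 27]
enqueue(77): queue = [89, 80, 36, 7, 27, 77]
enqueue(69): queue = [89, 80, 36, 7, 27, 77, 69]
enqueue(36): queue = [89, 80, 36, 7, 27, 77, 69, 36]
dequeue(): queue = [80, 36, 7, 27, 77, 69, 36]

Answer: 80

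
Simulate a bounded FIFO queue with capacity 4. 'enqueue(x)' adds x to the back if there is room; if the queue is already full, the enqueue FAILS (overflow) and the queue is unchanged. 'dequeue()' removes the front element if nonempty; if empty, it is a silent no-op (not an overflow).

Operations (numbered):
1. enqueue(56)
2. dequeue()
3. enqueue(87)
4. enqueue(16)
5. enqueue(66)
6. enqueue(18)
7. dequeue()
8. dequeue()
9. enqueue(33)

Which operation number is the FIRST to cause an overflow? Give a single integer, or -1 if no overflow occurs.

1. enqueue(56): size=1
2. dequeue(): size=0
3. enqueue(87): size=1
4. enqueue(16): size=2
5. enqueue(66): size=3
6. enqueue(18): size=4
7. dequeue(): size=3
8. dequeue(): size=2
9. enqueue(33): size=3

Answer: -1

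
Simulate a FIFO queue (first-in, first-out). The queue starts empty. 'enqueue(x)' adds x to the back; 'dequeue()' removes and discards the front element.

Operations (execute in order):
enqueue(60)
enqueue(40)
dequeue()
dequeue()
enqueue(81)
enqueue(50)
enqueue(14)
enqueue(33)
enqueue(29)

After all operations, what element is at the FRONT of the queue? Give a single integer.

Answer: 81

Derivation:
enqueue(60): queue = [60]
enqueue(40): queue = [60, 40]
dequeue(): queue = [40]
dequeue(): queue = []
enqueue(81): queue = [81]
enqueue(50): queue = [81, 50]
enqueue(14): queue = [81, 50, 14]
enqueue(33): queue = [81, 50, 14, 33]
enqueue(29): queue = [81, 50, 14, 33, 29]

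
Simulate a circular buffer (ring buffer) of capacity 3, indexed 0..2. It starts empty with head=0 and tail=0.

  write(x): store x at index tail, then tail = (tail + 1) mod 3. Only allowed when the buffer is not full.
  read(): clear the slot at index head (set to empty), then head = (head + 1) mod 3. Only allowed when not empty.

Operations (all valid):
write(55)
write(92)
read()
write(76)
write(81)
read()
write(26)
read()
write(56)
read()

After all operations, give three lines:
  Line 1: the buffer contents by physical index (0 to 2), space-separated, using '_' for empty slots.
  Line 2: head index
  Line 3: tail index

Answer: _ 26 56
1
0

Derivation:
write(55): buf=[55 _ _], head=0, tail=1, size=1
write(92): buf=[55 92 _], head=0, tail=2, size=2
read(): buf=[_ 92 _], head=1, tail=2, size=1
write(76): buf=[_ 92 76], head=1, tail=0, size=2
write(81): buf=[81 92 76], head=1, tail=1, size=3
read(): buf=[81 _ 76], head=2, tail=1, size=2
write(26): buf=[81 26 76], head=2, tail=2, size=3
read(): buf=[81 26 _], head=0, tail=2, size=2
write(56): buf=[81 26 56], head=0, tail=0, size=3
read(): buf=[_ 26 56], head=1, tail=0, size=2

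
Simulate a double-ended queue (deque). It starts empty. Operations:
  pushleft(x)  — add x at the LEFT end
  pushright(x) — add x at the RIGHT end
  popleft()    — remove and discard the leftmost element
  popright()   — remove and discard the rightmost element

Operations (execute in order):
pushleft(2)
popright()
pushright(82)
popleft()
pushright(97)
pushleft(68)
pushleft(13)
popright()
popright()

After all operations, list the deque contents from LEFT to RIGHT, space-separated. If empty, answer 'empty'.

Answer: 13

Derivation:
pushleft(2): [2]
popright(): []
pushright(82): [82]
popleft(): []
pushright(97): [97]
pushleft(68): [68, 97]
pushleft(13): [13, 68, 97]
popright(): [13, 68]
popright(): [13]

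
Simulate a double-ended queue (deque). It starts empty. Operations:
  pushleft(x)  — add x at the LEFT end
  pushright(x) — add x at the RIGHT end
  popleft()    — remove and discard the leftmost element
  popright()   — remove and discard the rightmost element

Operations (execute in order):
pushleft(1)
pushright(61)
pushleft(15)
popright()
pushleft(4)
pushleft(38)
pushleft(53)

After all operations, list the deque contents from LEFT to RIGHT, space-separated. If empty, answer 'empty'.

pushleft(1): [1]
pushright(61): [1, 61]
pushleft(15): [15, 1, 61]
popright(): [15, 1]
pushleft(4): [4, 15, 1]
pushleft(38): [38, 4, 15, 1]
pushleft(53): [53, 38, 4, 15, 1]

Answer: 53 38 4 15 1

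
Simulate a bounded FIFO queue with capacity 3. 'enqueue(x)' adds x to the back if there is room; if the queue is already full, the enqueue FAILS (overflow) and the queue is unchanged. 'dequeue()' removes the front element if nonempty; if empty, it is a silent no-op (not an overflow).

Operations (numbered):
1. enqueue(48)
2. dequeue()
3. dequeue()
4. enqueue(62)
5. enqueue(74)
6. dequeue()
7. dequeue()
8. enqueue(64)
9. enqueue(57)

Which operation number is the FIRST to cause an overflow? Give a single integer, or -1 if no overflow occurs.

1. enqueue(48): size=1
2. dequeue(): size=0
3. dequeue(): empty, no-op, size=0
4. enqueue(62): size=1
5. enqueue(74): size=2
6. dequeue(): size=1
7. dequeue(): size=0
8. enqueue(64): size=1
9. enqueue(57): size=2

Answer: -1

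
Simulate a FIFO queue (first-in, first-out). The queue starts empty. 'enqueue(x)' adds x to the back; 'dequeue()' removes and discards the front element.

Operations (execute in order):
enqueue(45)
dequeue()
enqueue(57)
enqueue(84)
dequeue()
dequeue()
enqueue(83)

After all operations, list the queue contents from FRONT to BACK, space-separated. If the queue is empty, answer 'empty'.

Answer: 83

Derivation:
enqueue(45): [45]
dequeue(): []
enqueue(57): [57]
enqueue(84): [57, 84]
dequeue(): [84]
dequeue(): []
enqueue(83): [83]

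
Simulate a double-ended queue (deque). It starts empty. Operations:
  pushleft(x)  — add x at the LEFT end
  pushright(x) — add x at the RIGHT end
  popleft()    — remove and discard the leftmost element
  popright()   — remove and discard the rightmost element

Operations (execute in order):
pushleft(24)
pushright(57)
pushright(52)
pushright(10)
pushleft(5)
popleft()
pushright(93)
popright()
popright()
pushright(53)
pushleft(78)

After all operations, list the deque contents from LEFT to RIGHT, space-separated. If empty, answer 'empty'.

Answer: 78 24 57 52 53

Derivation:
pushleft(24): [24]
pushright(57): [24, 57]
pushright(52): [24, 57, 52]
pushright(10): [24, 57, 52, 10]
pushleft(5): [5, 24, 57, 52, 10]
popleft(): [24, 57, 52, 10]
pushright(93): [24, 57, 52, 10, 93]
popright(): [24, 57, 52, 10]
popright(): [24, 57, 52]
pushright(53): [24, 57, 52, 53]
pushleft(78): [78, 24, 57, 52, 53]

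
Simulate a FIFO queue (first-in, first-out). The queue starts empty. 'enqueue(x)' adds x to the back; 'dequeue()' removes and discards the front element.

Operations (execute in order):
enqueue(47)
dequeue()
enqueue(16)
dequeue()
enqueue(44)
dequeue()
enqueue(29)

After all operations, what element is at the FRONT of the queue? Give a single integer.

enqueue(47): queue = [47]
dequeue(): queue = []
enqueue(16): queue = [16]
dequeue(): queue = []
enqueue(44): queue = [44]
dequeue(): queue = []
enqueue(29): queue = [29]

Answer: 29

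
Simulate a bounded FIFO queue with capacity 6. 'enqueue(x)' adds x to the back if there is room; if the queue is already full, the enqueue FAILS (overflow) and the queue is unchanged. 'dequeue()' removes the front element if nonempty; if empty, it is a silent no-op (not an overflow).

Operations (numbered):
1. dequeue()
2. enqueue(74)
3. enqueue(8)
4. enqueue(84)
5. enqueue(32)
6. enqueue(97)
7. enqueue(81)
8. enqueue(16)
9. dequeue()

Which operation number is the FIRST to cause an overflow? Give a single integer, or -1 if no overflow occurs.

Answer: 8

Derivation:
1. dequeue(): empty, no-op, size=0
2. enqueue(74): size=1
3. enqueue(8): size=2
4. enqueue(84): size=3
5. enqueue(32): size=4
6. enqueue(97): size=5
7. enqueue(81): size=6
8. enqueue(16): size=6=cap → OVERFLOW (fail)
9. dequeue(): size=5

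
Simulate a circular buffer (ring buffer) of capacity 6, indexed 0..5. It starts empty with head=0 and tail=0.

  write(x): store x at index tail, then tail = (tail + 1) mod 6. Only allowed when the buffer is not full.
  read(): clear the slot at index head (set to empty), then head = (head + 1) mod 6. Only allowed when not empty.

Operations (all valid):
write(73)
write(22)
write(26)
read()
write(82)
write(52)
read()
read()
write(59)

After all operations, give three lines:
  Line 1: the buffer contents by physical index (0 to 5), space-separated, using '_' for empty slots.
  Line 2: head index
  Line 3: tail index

write(73): buf=[73 _ _ _ _ _], head=0, tail=1, size=1
write(22): buf=[73 22 _ _ _ _], head=0, tail=2, size=2
write(26): buf=[73 22 26 _ _ _], head=0, tail=3, size=3
read(): buf=[_ 22 26 _ _ _], head=1, tail=3, size=2
write(82): buf=[_ 22 26 82 _ _], head=1, tail=4, size=3
write(52): buf=[_ 22 26 82 52 _], head=1, tail=5, size=4
read(): buf=[_ _ 26 82 52 _], head=2, tail=5, size=3
read(): buf=[_ _ _ 82 52 _], head=3, tail=5, size=2
write(59): buf=[_ _ _ 82 52 59], head=3, tail=0, size=3

Answer: _ _ _ 82 52 59
3
0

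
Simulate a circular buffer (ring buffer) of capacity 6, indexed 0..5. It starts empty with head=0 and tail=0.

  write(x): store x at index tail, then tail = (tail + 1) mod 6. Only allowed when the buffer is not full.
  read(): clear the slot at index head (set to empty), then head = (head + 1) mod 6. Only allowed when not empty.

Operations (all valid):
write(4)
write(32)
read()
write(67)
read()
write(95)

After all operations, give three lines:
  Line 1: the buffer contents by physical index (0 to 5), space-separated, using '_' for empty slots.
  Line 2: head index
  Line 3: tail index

Answer: _ _ 67 95 _ _
2
4

Derivation:
write(4): buf=[4 _ _ _ _ _], head=0, tail=1, size=1
write(32): buf=[4 32 _ _ _ _], head=0, tail=2, size=2
read(): buf=[_ 32 _ _ _ _], head=1, tail=2, size=1
write(67): buf=[_ 32 67 _ _ _], head=1, tail=3, size=2
read(): buf=[_ _ 67 _ _ _], head=2, tail=3, size=1
write(95): buf=[_ _ 67 95 _ _], head=2, tail=4, size=2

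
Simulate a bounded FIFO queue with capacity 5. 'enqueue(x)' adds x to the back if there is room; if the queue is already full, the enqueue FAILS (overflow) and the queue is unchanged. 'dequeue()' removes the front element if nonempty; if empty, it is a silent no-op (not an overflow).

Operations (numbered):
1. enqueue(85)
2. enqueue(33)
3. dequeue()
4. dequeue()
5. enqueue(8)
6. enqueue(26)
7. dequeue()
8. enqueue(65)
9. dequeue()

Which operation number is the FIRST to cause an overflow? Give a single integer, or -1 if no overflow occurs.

Answer: -1

Derivation:
1. enqueue(85): size=1
2. enqueue(33): size=2
3. dequeue(): size=1
4. dequeue(): size=0
5. enqueue(8): size=1
6. enqueue(26): size=2
7. dequeue(): size=1
8. enqueue(65): size=2
9. dequeue(): size=1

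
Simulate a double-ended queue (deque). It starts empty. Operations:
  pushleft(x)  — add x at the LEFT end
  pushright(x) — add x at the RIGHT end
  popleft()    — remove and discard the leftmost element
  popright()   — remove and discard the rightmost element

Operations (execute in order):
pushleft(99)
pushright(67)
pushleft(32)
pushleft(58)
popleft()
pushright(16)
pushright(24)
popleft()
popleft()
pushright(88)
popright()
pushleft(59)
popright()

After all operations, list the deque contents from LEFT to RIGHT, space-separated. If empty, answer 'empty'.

Answer: 59 67 16

Derivation:
pushleft(99): [99]
pushright(67): [99, 67]
pushleft(32): [32, 99, 67]
pushleft(58): [58, 32, 99, 67]
popleft(): [32, 99, 67]
pushright(16): [32, 99, 67, 16]
pushright(24): [32, 99, 67, 16, 24]
popleft(): [99, 67, 16, 24]
popleft(): [67, 16, 24]
pushright(88): [67, 16, 24, 88]
popright(): [67, 16, 24]
pushleft(59): [59, 67, 16, 24]
popright(): [59, 67, 16]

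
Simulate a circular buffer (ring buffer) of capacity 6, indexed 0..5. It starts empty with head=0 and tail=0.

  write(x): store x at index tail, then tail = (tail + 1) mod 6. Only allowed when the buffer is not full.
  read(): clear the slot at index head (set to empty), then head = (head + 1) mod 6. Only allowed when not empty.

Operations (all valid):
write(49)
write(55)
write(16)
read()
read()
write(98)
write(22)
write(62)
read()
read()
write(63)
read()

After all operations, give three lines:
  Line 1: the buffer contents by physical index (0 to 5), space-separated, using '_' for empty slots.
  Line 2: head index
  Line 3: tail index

Answer: 63 _ _ _ _ 62
5
1

Derivation:
write(49): buf=[49 _ _ _ _ _], head=0, tail=1, size=1
write(55): buf=[49 55 _ _ _ _], head=0, tail=2, size=2
write(16): buf=[49 55 16 _ _ _], head=0, tail=3, size=3
read(): buf=[_ 55 16 _ _ _], head=1, tail=3, size=2
read(): buf=[_ _ 16 _ _ _], head=2, tail=3, size=1
write(98): buf=[_ _ 16 98 _ _], head=2, tail=4, size=2
write(22): buf=[_ _ 16 98 22 _], head=2, tail=5, size=3
write(62): buf=[_ _ 16 98 22 62], head=2, tail=0, size=4
read(): buf=[_ _ _ 98 22 62], head=3, tail=0, size=3
read(): buf=[_ _ _ _ 22 62], head=4, tail=0, size=2
write(63): buf=[63 _ _ _ 22 62], head=4, tail=1, size=3
read(): buf=[63 _ _ _ _ 62], head=5, tail=1, size=2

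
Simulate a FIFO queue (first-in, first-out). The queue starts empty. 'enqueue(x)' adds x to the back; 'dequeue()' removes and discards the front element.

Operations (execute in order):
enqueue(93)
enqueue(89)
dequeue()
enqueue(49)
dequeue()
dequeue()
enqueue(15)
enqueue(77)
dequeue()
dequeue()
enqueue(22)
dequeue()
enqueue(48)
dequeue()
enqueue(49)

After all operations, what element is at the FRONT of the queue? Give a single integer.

Answer: 49

Derivation:
enqueue(93): queue = [93]
enqueue(89): queue = [93, 89]
dequeue(): queue = [89]
enqueue(49): queue = [89, 49]
dequeue(): queue = [49]
dequeue(): queue = []
enqueue(15): queue = [15]
enqueue(77): queue = [15, 77]
dequeue(): queue = [77]
dequeue(): queue = []
enqueue(22): queue = [22]
dequeue(): queue = []
enqueue(48): queue = [48]
dequeue(): queue = []
enqueue(49): queue = [49]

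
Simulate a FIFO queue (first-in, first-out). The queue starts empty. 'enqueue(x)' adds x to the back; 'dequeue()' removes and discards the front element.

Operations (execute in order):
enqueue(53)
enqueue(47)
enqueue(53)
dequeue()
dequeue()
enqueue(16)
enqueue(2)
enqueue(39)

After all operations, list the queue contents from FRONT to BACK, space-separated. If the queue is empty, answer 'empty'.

Answer: 53 16 2 39

Derivation:
enqueue(53): [53]
enqueue(47): [53, 47]
enqueue(53): [53, 47, 53]
dequeue(): [47, 53]
dequeue(): [53]
enqueue(16): [53, 16]
enqueue(2): [53, 16, 2]
enqueue(39): [53, 16, 2, 39]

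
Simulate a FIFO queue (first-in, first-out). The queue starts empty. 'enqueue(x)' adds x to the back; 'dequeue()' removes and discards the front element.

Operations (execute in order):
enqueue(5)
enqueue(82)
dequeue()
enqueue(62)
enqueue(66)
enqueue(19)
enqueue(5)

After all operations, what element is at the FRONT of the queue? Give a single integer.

Answer: 82

Derivation:
enqueue(5): queue = [5]
enqueue(82): queue = [5, 82]
dequeue(): queue = [82]
enqueue(62): queue = [82, 62]
enqueue(66): queue = [82, 62, 66]
enqueue(19): queue = [82, 62, 66, 19]
enqueue(5): queue = [82, 62, 66, 19, 5]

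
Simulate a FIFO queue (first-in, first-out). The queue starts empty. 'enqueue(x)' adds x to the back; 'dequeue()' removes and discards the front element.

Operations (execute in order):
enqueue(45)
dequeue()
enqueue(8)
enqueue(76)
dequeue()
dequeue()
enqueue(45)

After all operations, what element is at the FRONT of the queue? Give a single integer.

Answer: 45

Derivation:
enqueue(45): queue = [45]
dequeue(): queue = []
enqueue(8): queue = [8]
enqueue(76): queue = [8, 76]
dequeue(): queue = [76]
dequeue(): queue = []
enqueue(45): queue = [45]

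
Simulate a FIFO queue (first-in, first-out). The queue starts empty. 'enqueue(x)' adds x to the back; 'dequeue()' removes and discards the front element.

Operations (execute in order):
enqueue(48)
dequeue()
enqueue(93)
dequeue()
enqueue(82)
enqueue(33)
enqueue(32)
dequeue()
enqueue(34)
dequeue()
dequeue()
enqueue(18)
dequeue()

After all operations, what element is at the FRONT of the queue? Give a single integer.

Answer: 18

Derivation:
enqueue(48): queue = [48]
dequeue(): queue = []
enqueue(93): queue = [93]
dequeue(): queue = []
enqueue(82): queue = [82]
enqueue(33): queue = [82, 33]
enqueue(32): queue = [82, 33, 32]
dequeue(): queue = [33, 32]
enqueue(34): queue = [33, 32, 34]
dequeue(): queue = [32, 34]
dequeue(): queue = [34]
enqueue(18): queue = [34, 18]
dequeue(): queue = [18]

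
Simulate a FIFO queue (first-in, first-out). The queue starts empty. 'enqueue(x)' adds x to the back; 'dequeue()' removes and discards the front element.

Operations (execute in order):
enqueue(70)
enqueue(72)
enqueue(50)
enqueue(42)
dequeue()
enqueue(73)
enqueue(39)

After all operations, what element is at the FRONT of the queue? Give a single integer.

enqueue(70): queue = [70]
enqueue(72): queue = [70, 72]
enqueue(50): queue = [70, 72, 50]
enqueue(42): queue = [70, 72, 50, 42]
dequeue(): queue = [72, 50, 42]
enqueue(73): queue = [72, 50, 42, 73]
enqueue(39): queue = [72, 50, 42, 73, 39]

Answer: 72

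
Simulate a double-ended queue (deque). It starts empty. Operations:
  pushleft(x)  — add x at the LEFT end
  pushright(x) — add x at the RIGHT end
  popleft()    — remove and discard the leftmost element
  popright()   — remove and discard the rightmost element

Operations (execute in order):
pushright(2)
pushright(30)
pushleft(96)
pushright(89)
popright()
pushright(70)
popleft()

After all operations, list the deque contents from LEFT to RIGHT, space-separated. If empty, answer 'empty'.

pushright(2): [2]
pushright(30): [2, 30]
pushleft(96): [96, 2, 30]
pushright(89): [96, 2, 30, 89]
popright(): [96, 2, 30]
pushright(70): [96, 2, 30, 70]
popleft(): [2, 30, 70]

Answer: 2 30 70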